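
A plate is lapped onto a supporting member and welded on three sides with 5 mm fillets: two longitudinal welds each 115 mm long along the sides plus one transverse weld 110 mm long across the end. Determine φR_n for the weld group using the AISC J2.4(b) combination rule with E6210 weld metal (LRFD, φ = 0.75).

E62XX → F_EXX = 620 MPa.
t_e = 0.707 × 5 = 3.535 mm.
R_nwl = 0.6 × 620 × 3.535 × 230 × 10⁻³ = 302.5 kN (longitudinal, 2 welds).
R_nwt = 0.6 × 620 × 3.535 × 110 × 10⁻³ = 144.7 kN (transverse, base value).
(i) R_nwl + R_nwt = 447.1 kN; (ii) 0.85 R_nwl + 1.5 R_nwt = 474.1 kN.
R_n = max = 474.1 kN [governs: (ii)]; φR_n = 355.5 kN.

φR_n ≈ 356 kN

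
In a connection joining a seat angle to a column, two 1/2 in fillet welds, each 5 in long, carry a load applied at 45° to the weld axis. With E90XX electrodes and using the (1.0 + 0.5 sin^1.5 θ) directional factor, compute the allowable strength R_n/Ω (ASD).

R_n/Ω ≈ 124 kips

E90XX → F_EXX = 90 ksi.
t_e = 0.707 × 0.5 = 0.3535 in; A_we = 0.3535 × 10 = 3.535 in².
Directional factor: 1.0 + 0.5 sin^1.5(45°) = 1.297.
F_nw = 0.6 × 90 × 1.297 = 70.05 ksi.
R_n/Ω = (70.05 × 3.535) / 2.0 = 123.8 kips.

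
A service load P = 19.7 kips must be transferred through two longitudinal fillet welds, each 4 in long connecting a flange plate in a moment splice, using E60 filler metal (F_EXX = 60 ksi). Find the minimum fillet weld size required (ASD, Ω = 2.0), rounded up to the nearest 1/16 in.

w = 1/4 in

Total weld length L = 8 in.
Required throat t_e = P × Ω / (0.6 F_EXX × L) = 19.7 × 2.0 / (0.6 × 60 × 8) = 0.1368 in.
Required leg w = t_e / 0.707 = 0.1935 in → use 1/4 in.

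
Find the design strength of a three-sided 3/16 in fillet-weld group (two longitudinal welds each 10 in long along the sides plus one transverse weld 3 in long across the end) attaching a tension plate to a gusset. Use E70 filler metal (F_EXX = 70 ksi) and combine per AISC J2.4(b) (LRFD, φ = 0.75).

t_e = 0.707 × 0.1875 = 0.1326 in.
R_nwl = 0.6 × 70 × 0.1326 × 20 = 111.4 kip (longitudinal, 2 welds).
R_nwt = 0.6 × 70 × 0.1326 × 3 = 16.7 kip (transverse, base value).
(i) R_nwl + R_nwt = 128.1 kip; (ii) 0.85 R_nwl + 1.5 R_nwt = 119.7 kip.
R_n = max = 128.1 kip [governs: (i)]; φR_n = 96.04 kip.

φR_n ≈ 96 kip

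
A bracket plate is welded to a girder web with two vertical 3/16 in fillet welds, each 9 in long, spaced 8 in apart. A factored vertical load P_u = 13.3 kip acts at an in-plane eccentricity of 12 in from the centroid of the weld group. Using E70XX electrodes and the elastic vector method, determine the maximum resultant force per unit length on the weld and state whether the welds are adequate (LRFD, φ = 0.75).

E70XX → F_EXX = 70 ksi.
Total weld length L_w = 18 in. Treat welds as unit-width lines.
Polar moment about centroid: J = 2[d³/12 + d(b/2)²] = 2[9³/12 + 9×4²] = 409.5 in³.
Direct shear f_v = P/L_w = 13.3 / 18 = 0.7389 kip/in (vertical).
Torsion M = P·e = 13.3 × 12 = 159.6 kip·in.
Critical point at (x, y) = (4, 4.5) from centroid. f_tx = M·y/J = 1.754 kip/in; f_ty = M·x/J = 1.559 kip/in.
Resultant f_max = √[f_tx² + (f_v + f_ty)²] = √[1.754² + (0.7389 + 1.559)²] = 2.891 kip/in.
Capacity per unit length: φr_n = 0.75 × 0.6 × 70 × (0.707 × 0.1875) = 4.176 kip/in.
2.891 ≤ 4.176 → adequate.

f_max ≈ 2.89 kip/in; adequate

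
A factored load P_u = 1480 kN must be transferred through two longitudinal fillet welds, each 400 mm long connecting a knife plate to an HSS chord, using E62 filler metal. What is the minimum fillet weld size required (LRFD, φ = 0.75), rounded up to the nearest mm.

E62XX → F_EXX = 620 MPa.
Total weld length L = 800 mm.
Required throat t_e = P_u / (φ × 0.6 F_EXX × L) = 1480 / (0.75 × 0.6 × 620 × 800 × 10⁻³) = 6.631 mm.
Required leg w = t_e / 0.707 = 9.379 mm → use 10 mm.

w = 10 mm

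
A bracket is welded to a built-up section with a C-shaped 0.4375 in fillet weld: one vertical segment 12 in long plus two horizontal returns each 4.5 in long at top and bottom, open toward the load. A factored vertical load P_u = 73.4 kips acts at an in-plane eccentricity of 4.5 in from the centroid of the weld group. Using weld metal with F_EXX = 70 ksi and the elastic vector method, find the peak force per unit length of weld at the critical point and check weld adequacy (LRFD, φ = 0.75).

Total weld length L_w = 21 in. Treat welds as unit-width lines.
Centroid: x̄ = 2×4.5×2.25 / 21 = 0.9643 in from the vertical weld.
Polar moment about centroid: J = I_x + I_y = [12³/12 + 2×4.5×6²] + [12×0.9643² + 2(4.5³/12 + 4.5×1.286²)] = 509.2 in³.
Direct shear f_v = P/L_w = 73.4 / 21 = 3.495 kip/in (vertical).
Torsion M = P·e = 73.4 × 4.5 = 330.3 kip·in.
Critical point at (x, y) = (3.536, 6) from centroid. f_tx = M·y/J = 3.892 kip/in; f_ty = M·x/J = 2.293 kip/in.
Resultant f_max = √[f_tx² + (f_v + f_ty)²] = √[3.892² + (3.495 + 2.293)²] = 6.975 kip/in.
Capacity per unit length: φr_n = 0.75 × 0.6 × 70 × (0.707 × 0.4375) = 9.743 kip/in.
6.975 ≤ 9.743 → adequate.

f_max ≈ 6.98 kip/in; adequate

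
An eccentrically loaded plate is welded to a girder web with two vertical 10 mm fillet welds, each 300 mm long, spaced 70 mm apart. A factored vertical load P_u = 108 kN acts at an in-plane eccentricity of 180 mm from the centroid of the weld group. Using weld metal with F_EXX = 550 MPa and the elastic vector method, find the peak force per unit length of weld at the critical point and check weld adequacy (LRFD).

Total weld length L_w = 600 mm. Treat welds as unit-width lines.
Polar moment about centroid: J = 2[d³/12 + d(b/2)²] = 2[300³/12 + 300×35²] = 5235000 mm³.
Direct shear f_v = P/L_w = 108×10³ / 600 = 180 N/mm (vertical).
Torsion M = P·e = 108×10³ × 180 = 19440000 N·mm.
Critical point at (x, y) = (35, 150) from centroid. f_tx = M·y/J = 557 N/mm; f_ty = M·x/J = 130 N/mm.
Resultant f_max = √[f_tx² + (f_v + f_ty)²] = √[557² + (180 + 130)²] = 637.5 N/mm.
Capacity per unit length: φr_n = 0.75 × 0.6 × 550 × (0.707 × 10) = 1750 N/mm.
637.5 ≤ 1750 → adequate.

f_max ≈ 637 N/mm; adequate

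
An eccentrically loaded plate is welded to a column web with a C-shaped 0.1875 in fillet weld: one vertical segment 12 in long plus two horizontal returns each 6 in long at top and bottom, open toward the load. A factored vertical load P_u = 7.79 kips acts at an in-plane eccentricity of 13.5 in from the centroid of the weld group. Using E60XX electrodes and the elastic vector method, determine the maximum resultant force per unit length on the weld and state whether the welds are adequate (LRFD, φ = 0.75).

E60XX → F_EXX = 60 ksi.
Total weld length L_w = 24 in. Treat welds as unit-width lines.
Centroid: x̄ = 2×6×3 / 24 = 1.5 in from the vertical weld.
Polar moment about centroid: J = I_x + I_y = [12³/12 + 2×6×6²] + [12×1.5² + 2(6³/12 + 6×1.5²)] = 666 in³.
Direct shear f_v = P/L_w = 7.79 / 24 = 0.3246 kip/in (vertical).
Torsion M = P·e = 7.79 × 13.5 = 105.17 kip·in.
Critical point at (x, y) = (4.5, 6) from centroid. f_tx = M·y/J = 0.9474 kip/in; f_ty = M·x/J = 0.7106 kip/in.
Resultant f_max = √[f_tx² + (f_v + f_ty)²] = √[0.9474² + (0.3246 + 0.7106)²] = 1.403 kip/in.
Capacity per unit length: φr_n = 0.75 × 0.6 × 60 × (0.707 × 0.1875) = 3.579 kip/in.
1.403 ≤ 3.579 → adequate.

f_max ≈ 1.4 kip/in; adequate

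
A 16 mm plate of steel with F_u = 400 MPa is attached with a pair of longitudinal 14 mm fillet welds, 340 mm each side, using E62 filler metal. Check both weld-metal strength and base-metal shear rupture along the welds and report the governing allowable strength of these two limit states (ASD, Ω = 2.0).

R_n/Ω ≈ 1250 kN (weld metal governs)

E62XX → F_EXX = 620 MPa.
t_e = 0.707 × 14 = 9.898 mm; L = 680 mm.
Weld metal: R_n/Ω = (1/2.0) × 0.6 × 620 × 9.898 × 680 × 10⁻³ = 1252 kN.
Base metal (shear rupture): R_n/Ω = (1/2.0) × 0.6 × 400 × 16 × 680 × 10⁻³ = 1306 kN.
Governing: weld metal.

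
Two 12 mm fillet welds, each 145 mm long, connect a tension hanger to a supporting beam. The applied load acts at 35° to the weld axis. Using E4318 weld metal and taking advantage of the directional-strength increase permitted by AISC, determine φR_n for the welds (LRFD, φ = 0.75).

φR_n ≈ 579 kN

E43XX → F_EXX = 430 MPa.
t_e = 0.707 × 12 = 8.484 mm; A_we = 8.484 × 290 = 2460 mm².
Directional factor: 1.0 + 0.5 sin^1.5(35°) = 1.217.
F_nw = 0.6 × 430 × 1.217 = 314 MPa.
φR_n = 0.75 × 314 × 2460 × 10⁻³ = 579.5 kN.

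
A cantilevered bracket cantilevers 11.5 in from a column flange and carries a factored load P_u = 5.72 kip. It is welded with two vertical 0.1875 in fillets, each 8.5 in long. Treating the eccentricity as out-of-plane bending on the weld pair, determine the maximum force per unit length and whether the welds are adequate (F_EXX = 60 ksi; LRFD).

f_max ≈ 2.75 kip/in; adequate

L_w = 2 × 8.5 = 17 in; section modulus (unit throat) S = 2 × L²/6 = 24.08 in².
Direct shear f_v = P/L_w = 5.72/17 = 0.3365 kip/in.
Moment M = P × e = 5.72 × 11.5 = 65.78 kip·in; bending f_b = M/S = 2.731 kip/in.
f_max = √(f_v² + f_b²) = √(0.3365² + 2.731²) = 2.752 kip/in.
φr_n = 0.75 × 0.6 × 60 × (0.707 × 0.1875) = 3.579 kip/in → adequate.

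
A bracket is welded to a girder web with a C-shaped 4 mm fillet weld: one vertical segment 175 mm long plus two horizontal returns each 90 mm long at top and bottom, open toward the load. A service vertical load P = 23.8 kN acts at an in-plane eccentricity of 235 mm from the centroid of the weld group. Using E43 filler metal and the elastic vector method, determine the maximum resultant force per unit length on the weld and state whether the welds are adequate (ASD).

f_max ≈ 335 N/mm; adequate

E43XX → F_EXX = 430 MPa.
Total weld length L_w = 355 mm. Treat welds as unit-width lines.
Centroid: x̄ = 2×90×45 / 355 = 22.82 mm from the vertical weld.
Polar moment about centroid: J = I_x + I_y = [175³/12 + 2×90×87.5²] + [175×22.82² + 2(90³/12 + 90×22.18²)] = 2126000 mm³.
Direct shear f_v = P/L_w = 23.8×10³ / 355 = 67.04 N/mm (vertical).
Torsion M = P·e = 23.8×10³ × 235 = 5593000 N·mm.
Critical point at (x, y) = (67.18, 87.5) from centroid. f_tx = M·y/J = 230.2 N/mm; f_ty = M·x/J = 176.7 N/mm.
Resultant f_max = √[f_tx² + (f_v + f_ty)²] = √[230.2² + (67.04 + 176.7)²] = 335.3 N/mm.
Capacity per unit length: r_n/Ω = (1/2.0) × 0.6 × 430 × (0.707 × 4) = 364.8 N/mm.
335.3 ≤ 364.8 → adequate.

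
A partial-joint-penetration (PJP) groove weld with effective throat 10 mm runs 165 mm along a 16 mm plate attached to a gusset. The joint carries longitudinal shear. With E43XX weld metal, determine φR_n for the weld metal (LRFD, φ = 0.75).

E43XX → F_EXX = 430 MPa.
Effective throat (given) t_e = 10 mm.
A_we = 10 × 165 = 1650 mm².
F_nw = 0.6 F_EXX = 258 MPa.
φR_n = 0.75 × 258 × 1650 × 10⁻³ = 319.3 kN.

φR_n ≈ 319 kN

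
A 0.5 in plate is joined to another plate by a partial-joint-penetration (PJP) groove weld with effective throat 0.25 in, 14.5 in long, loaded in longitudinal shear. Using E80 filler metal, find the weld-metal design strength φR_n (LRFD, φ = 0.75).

φR_n ≈ 130 kips

E80XX → F_EXX = 80 ksi.
Effective throat (given) t_e = 0.25 in.
A_we = 0.25 × 14.5 = 3.625 in².
F_nw = 0.6 F_EXX = 48 ksi.
φR_n = 0.75 × 48 × 3.625 = 130.5 kips.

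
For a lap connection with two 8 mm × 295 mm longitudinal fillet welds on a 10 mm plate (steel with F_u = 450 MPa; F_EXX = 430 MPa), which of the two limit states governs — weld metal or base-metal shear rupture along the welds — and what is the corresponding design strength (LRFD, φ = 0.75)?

t_e = 0.707 × 8 = 5.656 mm; L = 590 mm.
Weld metal: φR_n = 0.75 × 0.6 × 430 × 5.656 × 590 × 10⁻³ = 645.7 kN.
Base metal (shear rupture): φR_n = 0.75 × 0.6 × 450 × 10 × 590 × 10⁻³ = 1195 kN.
Governing: weld metal.

φR_n ≈ 646 kN (weld metal governs)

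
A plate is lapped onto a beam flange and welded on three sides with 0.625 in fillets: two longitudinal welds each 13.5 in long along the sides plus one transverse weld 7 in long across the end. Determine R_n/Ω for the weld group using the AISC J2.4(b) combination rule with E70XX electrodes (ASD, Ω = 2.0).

R_n/Ω ≈ 315 kip

E70XX → F_EXX = 70 ksi.
t_e = 0.707 × 0.625 = 0.4419 in.
R_nwl = 0.6 × 70 × 0.4419 × 27 = 501.1 kip (longitudinal, 2 welds).
R_nwt = 0.6 × 70 × 0.4419 × 7 = 129.9 kip (transverse, base value).
(i) R_nwl + R_nwt = 631 kip; (ii) 0.85 R_nwl + 1.5 R_nwt = 620.8 kip.
R_n = max = 631 kip [governs: (i)]; R_n/Ω = 315.5 kip.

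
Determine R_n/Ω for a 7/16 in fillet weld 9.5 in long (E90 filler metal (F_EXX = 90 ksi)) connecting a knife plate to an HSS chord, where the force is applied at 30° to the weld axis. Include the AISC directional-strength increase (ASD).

R_n/Ω ≈ 93.4 kips

t_e = 0.707 × 0.4375 = 0.3093 in; A_we = 0.3093 × 9.5 = 2.938 in².
Directional factor: 1.0 + 0.5 sin^1.5(30°) = 1.177.
F_nw = 0.6 × 90 × 1.177 = 63.55 ksi.
R_n/Ω = (63.55 × 2.938) / 2.0 = 93.36 kips.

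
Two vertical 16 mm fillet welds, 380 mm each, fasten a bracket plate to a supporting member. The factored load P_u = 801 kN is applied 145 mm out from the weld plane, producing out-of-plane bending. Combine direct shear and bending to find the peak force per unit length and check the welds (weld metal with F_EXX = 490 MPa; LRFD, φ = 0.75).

L_w = 2 × 380 = 760 mm; section modulus (unit throat) S = 2 × L²/6 = 48130 mm².
Direct shear f_v = P/L_w = 801×10³/760 = 1054 N/mm.
Moment M = P × e = 801×10³ × 145 = 116140000 N·mm; bending f_b = M/S = 2413 N/mm.
f_max = √(f_v² + f_b²) = √(1054² + 2413²) = 2633 N/mm.
φr_n = 0.75 × 0.6 × 490 × (0.707 × 16) = 2494 N/mm → NOT adequate.

f_max ≈ 2630 N/mm; NOT adequate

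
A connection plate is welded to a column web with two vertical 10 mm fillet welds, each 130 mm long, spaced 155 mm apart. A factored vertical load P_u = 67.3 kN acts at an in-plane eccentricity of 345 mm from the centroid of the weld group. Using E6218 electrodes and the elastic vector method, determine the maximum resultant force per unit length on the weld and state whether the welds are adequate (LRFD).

E62XX → F_EXX = 620 MPa.
Total weld length L_w = 260 mm. Treat welds as unit-width lines.
Polar moment about centroid: J = 2[d³/12 + d(b/2)²] = 2[130³/12 + 130×77.5²] = 1928000 mm³.
Direct shear f_v = P/L_w = 67.3×10³ / 260 = 258.8 N/mm (vertical).
Torsion M = P·e = 67.3×10³ × 345 = 23218000 N·mm.
Critical point at (x, y) = (77.5, 65) from centroid. f_tx = M·y/J = 782.9 N/mm; f_ty = M·x/J = 933.4 N/mm.
Resultant f_max = √[f_tx² + (f_v + f_ty)²] = √[782.9² + (258.8 + 933.4)²] = 1426 N/mm.
Capacity per unit length: φr_n = 0.75 × 0.6 × 620 × (0.707 × 10) = 1973 N/mm.
1426 ≤ 1973 → adequate.

f_max ≈ 1430 N/mm; adequate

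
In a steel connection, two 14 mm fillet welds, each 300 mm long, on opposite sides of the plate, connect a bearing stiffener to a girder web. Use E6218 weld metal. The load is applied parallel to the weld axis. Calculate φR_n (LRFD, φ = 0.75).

E62XX → F_EXX = 620 MPa.
Effective throat t_e = 0.707 × 14 = 9.898 mm.
Total length L = 600 mm; A_we = 9.898 × 600 = 5939 mm².
F_nw = 0.6 F_EXX = 0.6 × 620 = 372 MPa.
φR_n = 0.75 × 372 × 5939 × 10⁻³ = 1657 kN.

φR_n ≈ 1660 kN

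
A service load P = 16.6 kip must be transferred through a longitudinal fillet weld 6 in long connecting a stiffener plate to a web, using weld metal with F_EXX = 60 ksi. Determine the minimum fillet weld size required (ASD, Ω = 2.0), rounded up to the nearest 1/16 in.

Total weld length L = 6 in.
Required throat t_e = P × Ω / (0.6 F_EXX × L) = 16.6 × 2.0 / (0.6 × 60 × 6) = 0.1537 in.
Required leg w = t_e / 0.707 = 0.2174 in → use 1/4 in.

w = 1/4 in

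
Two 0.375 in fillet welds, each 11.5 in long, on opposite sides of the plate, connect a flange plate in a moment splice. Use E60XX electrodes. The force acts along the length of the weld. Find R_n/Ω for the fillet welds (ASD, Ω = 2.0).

E60XX → F_EXX = 60 ksi.
Effective throat t_e = 0.707 × 0.375 = 0.2651 in.
Total length L = 23 in; A_we = 0.2651 × 23 = 6.098 in².
F_nw = 0.6 F_EXX = 0.6 × 60 = 36 ksi.
R_n = 36 × 6.098 = 219.5 kips; R_n/Ω = 219.5/2.0 = 109.8 kips.

R_n/Ω ≈ 110 kips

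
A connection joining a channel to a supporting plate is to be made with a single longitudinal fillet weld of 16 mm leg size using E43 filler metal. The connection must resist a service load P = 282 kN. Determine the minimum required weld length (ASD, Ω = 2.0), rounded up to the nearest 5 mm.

E43XX → F_EXX = 430 MPa.
Throat t_e = 0.707 × 16 = 11.31 mm.
r_n/Ω = (0.6 × 430 × 11.31) / 2.0 = 1459 N/mm = 1.459 kN/mm.
L_req = P / (r_n/Ω) = 282 / 1.459 = 193.3 mm total.
Round up → use L = 195 mm.

L = 195 mm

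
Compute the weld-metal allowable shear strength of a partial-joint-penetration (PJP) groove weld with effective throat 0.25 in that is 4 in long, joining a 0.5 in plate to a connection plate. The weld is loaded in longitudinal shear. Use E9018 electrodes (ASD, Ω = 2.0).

E90XX → F_EXX = 90 ksi.
Effective throat (given) t_e = 0.25 in.
A_we = 0.25 × 4 = 1 in².
F_nw = 0.6 F_EXX = 54 ksi.
R_n/Ω = (54 × 1) / 2.0 = 27 kip.

R_n/Ω ≈ 27 kip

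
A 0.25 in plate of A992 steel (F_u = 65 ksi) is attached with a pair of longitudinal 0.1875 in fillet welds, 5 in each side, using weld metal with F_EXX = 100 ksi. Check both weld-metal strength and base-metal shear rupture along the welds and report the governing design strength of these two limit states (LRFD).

t_e = 0.707 × 0.1875 = 0.1326 in; L = 10 in.
Weld metal: φR_n = 0.75 × 0.6 × 100 × 0.1326 × 10 = 59.65 kips.
Base metal (shear rupture): φR_n = 0.75 × 0.6 × 65 × 0.25 × 10 = 73.12 kips.
Governing: weld metal.

φR_n ≈ 59.7 kips (weld metal governs)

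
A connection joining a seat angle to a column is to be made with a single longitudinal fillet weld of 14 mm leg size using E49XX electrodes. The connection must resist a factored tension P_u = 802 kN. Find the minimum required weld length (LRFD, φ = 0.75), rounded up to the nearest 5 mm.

L = 370 mm

E49XX → F_EXX = 490 MPa.
Throat t_e = 0.707 × 14 = 9.898 mm.
φr_n = 0.75 × 0.6 × 490 × 9.898 × 10⁻³ = 2.183 kN/mm.
L_req = P_u / φr_n = 802 / 2.183 = 367.5 mm total.
Round up → use L = 370 mm.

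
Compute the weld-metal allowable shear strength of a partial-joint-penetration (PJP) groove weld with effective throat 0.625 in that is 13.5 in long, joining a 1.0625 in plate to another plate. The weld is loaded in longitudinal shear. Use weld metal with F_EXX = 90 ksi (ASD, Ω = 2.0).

Effective throat (given) t_e = 0.625 in.
A_we = 0.625 × 13.5 = 8.438 in².
F_nw = 0.6 F_EXX = 54 ksi.
R_n/Ω = (54 × 8.438) / 2.0 = 227.8 kip.

R_n/Ω ≈ 228 kip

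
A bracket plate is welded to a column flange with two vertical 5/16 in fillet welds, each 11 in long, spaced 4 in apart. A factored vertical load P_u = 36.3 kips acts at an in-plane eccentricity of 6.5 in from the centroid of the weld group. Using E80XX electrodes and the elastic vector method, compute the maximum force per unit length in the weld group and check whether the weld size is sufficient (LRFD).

f_max ≈ 5.25 kip/in; adequate

E80XX → F_EXX = 80 ksi.
Total weld length L_w = 22 in. Treat welds as unit-width lines.
Polar moment about centroid: J = 2[d³/12 + d(b/2)²] = 2[11³/12 + 11×2²] = 309.8 in³.
Direct shear f_v = P/L_w = 36.3 / 22 = 1.65 kip/in (vertical).
Torsion M = P·e = 36.3 × 6.5 = 235.95 kip·in.
Critical point at (x, y) = (2, 5.5) from centroid. f_tx = M·y/J = 4.188 kip/in; f_ty = M·x/J = 1.523 kip/in.
Resultant f_max = √[f_tx² + (f_v + f_ty)²] = √[4.188² + (1.65 + 1.523)²] = 5.255 kip/in.
Capacity per unit length: φr_n = 0.75 × 0.6 × 80 × (0.707 × 0.3125) = 7.954 kip/in.
5.255 ≤ 7.954 → adequate.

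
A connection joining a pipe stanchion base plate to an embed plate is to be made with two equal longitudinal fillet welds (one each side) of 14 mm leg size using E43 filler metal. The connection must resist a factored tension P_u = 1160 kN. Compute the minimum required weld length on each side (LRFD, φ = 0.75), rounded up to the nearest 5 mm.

L = 305 mm on each side

E43XX → F_EXX = 430 MPa.
Throat t_e = 0.707 × 14 = 9.898 mm.
φr_n = 0.75 × 0.6 × 430 × 9.898 × 10⁻³ = 1.915 kN/mm.
L_req = P_u / φr_n = 1160 / 1.915 = 605.7 mm total.
Per side: 605.7 / 2 = 302.8 mm.
Round up → use L = 305 mm on each side.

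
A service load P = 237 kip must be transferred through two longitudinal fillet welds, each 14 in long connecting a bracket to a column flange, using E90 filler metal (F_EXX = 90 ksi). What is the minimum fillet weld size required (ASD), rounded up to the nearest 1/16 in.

w = 1/2 in

Total weld length L = 28 in.
Required throat t_e = P × Ω / (0.6 F_EXX × L) = 237 × 2.0 / (0.6 × 90 × 28) = 0.3135 in.
Required leg w = t_e / 0.707 = 0.4434 in → use 1/2 in.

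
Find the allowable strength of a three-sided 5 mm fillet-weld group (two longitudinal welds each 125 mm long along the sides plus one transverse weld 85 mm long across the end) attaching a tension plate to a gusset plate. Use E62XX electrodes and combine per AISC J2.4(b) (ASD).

R_n/Ω ≈ 224 kN

E62XX → F_EXX = 620 MPa.
t_e = 0.707 × 5 = 3.535 mm.
R_nwl = 0.6 × 620 × 3.535 × 250 × 10⁻³ = 328.8 kN (longitudinal, 2 welds).
R_nwt = 0.6 × 620 × 3.535 × 85 × 10⁻³ = 111.8 kN (transverse, base value).
(i) R_nwl + R_nwt = 440.5 kN; (ii) 0.85 R_nwl + 1.5 R_nwt = 447.1 kN.
R_n = max = 447.1 kN [governs: (ii)]; R_n/Ω = 223.6 kN.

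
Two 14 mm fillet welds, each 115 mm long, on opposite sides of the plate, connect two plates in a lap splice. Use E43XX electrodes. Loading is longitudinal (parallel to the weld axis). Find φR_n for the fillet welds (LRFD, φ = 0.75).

φR_n ≈ 441 kN

E43XX → F_EXX = 430 MPa.
Effective throat t_e = 0.707 × 14 = 9.898 mm.
Total length L = 230 mm; A_we = 9.898 × 230 = 2277 mm².
F_nw = 0.6 F_EXX = 0.6 × 430 = 258 MPa.
φR_n = 0.75 × 258 × 2277 × 10⁻³ = 440.5 kN.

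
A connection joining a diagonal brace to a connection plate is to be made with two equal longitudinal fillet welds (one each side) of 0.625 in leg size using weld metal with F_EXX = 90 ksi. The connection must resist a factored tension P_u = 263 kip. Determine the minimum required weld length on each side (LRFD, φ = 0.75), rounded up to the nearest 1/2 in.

L = 7.5 in on each side

Throat t_e = 0.707 × 0.625 = 0.4419 in.
φr_n = 0.75 × 0.6 × 90 × 0.4419 = 17.9 kip/in.
L_req = P_u / φr_n = 263 / 17.9 = 14.7 in total.
Per side: 14.7 / 2 = 7.348 in.
Round up → use L = 7.5 in on each side.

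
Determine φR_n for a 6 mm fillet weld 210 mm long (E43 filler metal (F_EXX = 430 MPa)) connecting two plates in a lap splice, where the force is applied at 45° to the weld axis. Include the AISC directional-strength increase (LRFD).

φR_n ≈ 224 kN

t_e = 0.707 × 6 = 4.242 mm; A_we = 4.242 × 210 = 890.8 mm².
Directional factor: 1.0 + 0.5 sin^1.5(45°) = 1.297.
F_nw = 0.6 × 430 × 1.297 = 334.7 MPa.
φR_n = 0.75 × 334.7 × 890.8 × 10⁻³ = 223.6 kN.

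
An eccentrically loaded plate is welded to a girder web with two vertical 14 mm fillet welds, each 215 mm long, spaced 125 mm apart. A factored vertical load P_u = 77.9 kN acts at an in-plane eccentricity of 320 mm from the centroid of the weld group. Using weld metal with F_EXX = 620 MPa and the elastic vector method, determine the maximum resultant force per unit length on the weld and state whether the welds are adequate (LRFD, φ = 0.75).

Total weld length L_w = 430 mm. Treat welds as unit-width lines.
Polar moment about centroid: J = 2[d³/12 + d(b/2)²] = 2[215³/12 + 215×62.5²] = 3336000 mm³.
Direct shear f_v = P/L_w = 77.9×10³ / 430 = 181.2 N/mm (vertical).
Torsion M = P·e = 77.9×10³ × 320 = 24928000 N·mm.
Critical point at (x, y) = (62.5, 107.5) from centroid. f_tx = M·y/J = 803.3 N/mm; f_ty = M·x/J = 467 N/mm.
Resultant f_max = √[f_tx² + (f_v + f_ty)²] = √[803.3² + (181.2 + 467)²] = 1032 N/mm.
Capacity per unit length: φr_n = 0.75 × 0.6 × 620 × (0.707 × 14) = 2762 N/mm.
1032 ≤ 2762 → adequate.

f_max ≈ 1030 N/mm; adequate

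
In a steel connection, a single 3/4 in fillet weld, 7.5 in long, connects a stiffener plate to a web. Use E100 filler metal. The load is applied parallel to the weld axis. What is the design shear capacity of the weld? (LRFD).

φR_n ≈ 179 kips

E100XX → F_EXX = 100 ksi.
Effective throat t_e = 0.707 × 0.75 = 0.5302 in.
Total length L = 7.5 in; A_we = 0.5302 × 7.5 = 3.977 in².
F_nw = 0.6 F_EXX = 0.6 × 100 = 60 ksi.
φR_n = 0.75 × 60 × 3.977 = 179 kips.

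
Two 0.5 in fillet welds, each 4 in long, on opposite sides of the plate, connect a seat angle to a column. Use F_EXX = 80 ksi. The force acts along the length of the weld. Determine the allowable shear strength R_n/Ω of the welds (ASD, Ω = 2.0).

Effective throat t_e = 0.707 × 0.5 = 0.3535 in.
Total length L = 8 in; A_we = 0.3535 × 8 = 2.828 in².
F_nw = 0.6 F_EXX = 0.6 × 80 = 48 ksi.
R_n = 48 × 2.828 = 135.7 kips; R_n/Ω = 135.7/2.0 = 67.87 kips.

R_n/Ω ≈ 67.9 kips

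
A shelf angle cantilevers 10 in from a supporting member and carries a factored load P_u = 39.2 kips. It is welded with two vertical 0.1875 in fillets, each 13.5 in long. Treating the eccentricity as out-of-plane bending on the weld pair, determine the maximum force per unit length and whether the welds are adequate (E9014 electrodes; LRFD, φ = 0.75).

E90XX → F_EXX = 90 ksi.
L_w = 2 × 13.5 = 27 in; section modulus (unit throat) S = 2 × L²/6 = 60.75 in².
Direct shear f_v = P/L_w = 39.2/27 = 1.452 kip/in.
Moment M = P × e = 39.2 × 10 = 392 kip·in; bending f_b = M/S = 6.453 kip/in.
f_max = √(f_v² + f_b²) = √(1.452² + 6.453²) = 6.614 kip/in.
φr_n = 0.75 × 0.6 × 90 × (0.707 × 0.1875) = 5.369 kip/in → NOT adequate.

f_max ≈ 6.61 kip/in; NOT adequate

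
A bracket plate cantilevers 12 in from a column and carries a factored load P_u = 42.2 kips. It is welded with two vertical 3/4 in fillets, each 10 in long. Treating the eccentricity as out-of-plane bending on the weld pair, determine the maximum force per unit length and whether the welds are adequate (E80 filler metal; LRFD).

E80XX → F_EXX = 80 ksi.
L_w = 2 × 10 = 20 in; section modulus (unit throat) S = 2 × L²/6 = 33.33 in².
Direct shear f_v = P/L_w = 42.2/20 = 2.11 kip/in.
Moment M = P × e = 42.2 × 12 = 506.4 kip·in; bending f_b = M/S = 15.19 kip/in.
f_max = √(f_v² + f_b²) = √(2.11² + 15.19²) = 15.34 kip/in.
φr_n = 0.75 × 0.6 × 80 × (0.707 × 0.75) = 19.09 kip/in → adequate.

f_max ≈ 15.3 kip/in; adequate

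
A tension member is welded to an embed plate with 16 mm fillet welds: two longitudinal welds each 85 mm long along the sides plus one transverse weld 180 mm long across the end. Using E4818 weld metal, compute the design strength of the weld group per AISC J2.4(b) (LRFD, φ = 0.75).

E48XX → F_EXX = 480 MPa.
t_e = 0.707 × 16 = 11.31 mm.
R_nwl = 0.6 × 480 × 11.31 × 170 × 10⁻³ = 553.8 kN (longitudinal, 2 welds).
R_nwt = 0.6 × 480 × 11.31 × 180 × 10⁻³ = 586.4 kN (transverse, base value).
(i) R_nwl + R_nwt = 1140 kN; (ii) 0.85 R_nwl + 1.5 R_nwt = 1350 kN.
R_n = max = 1350 kN [governs: (ii)]; φR_n = 1013 kN.

φR_n ≈ 1010 kN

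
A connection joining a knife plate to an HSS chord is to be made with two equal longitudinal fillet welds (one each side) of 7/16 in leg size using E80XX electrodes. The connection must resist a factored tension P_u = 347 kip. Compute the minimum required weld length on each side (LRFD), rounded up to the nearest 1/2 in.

L = 16 in on each side

E80XX → F_EXX = 80 ksi.
Throat t_e = 0.707 × 0.4375 = 0.3093 in.
φr_n = 0.75 × 0.6 × 80 × 0.3093 = 11.14 kip/in.
L_req = P_u / φr_n = 347 / 11.14 = 31.16 in total.
Per side: 31.16 / 2 = 15.58 in.
Round up → use L = 16 in on each side.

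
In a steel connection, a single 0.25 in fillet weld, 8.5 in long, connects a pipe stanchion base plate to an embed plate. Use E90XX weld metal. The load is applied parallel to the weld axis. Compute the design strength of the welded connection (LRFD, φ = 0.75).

E90XX → F_EXX = 90 ksi.
Effective throat t_e = 0.707 × 0.25 = 0.1767 in.
Total length L = 8.5 in; A_we = 0.1767 × 8.5 = 1.502 in².
F_nw = 0.6 F_EXX = 0.6 × 90 = 54 ksi.
φR_n = 0.75 × 54 × 1.502 = 60.85 kips.

φR_n ≈ 60.8 kips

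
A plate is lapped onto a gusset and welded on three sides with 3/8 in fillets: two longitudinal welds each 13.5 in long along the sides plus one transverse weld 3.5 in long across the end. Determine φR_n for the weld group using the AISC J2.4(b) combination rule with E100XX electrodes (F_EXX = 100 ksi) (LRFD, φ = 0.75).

t_e = 0.707 × 0.375 = 0.2651 in.
R_nwl = 0.6 × 100 × 0.2651 × 27 = 429.5 kip (longitudinal, 2 welds).
R_nwt = 0.6 × 100 × 0.2651 × 3.5 = 55.68 kip (transverse, base value).
(i) R_nwl + R_nwt = 485.2 kip; (ii) 0.85 R_nwl + 1.5 R_nwt = 448.6 kip.
R_n = max = 485.2 kip [governs: (i)]; φR_n = 363.9 kip.

φR_n ≈ 364 kip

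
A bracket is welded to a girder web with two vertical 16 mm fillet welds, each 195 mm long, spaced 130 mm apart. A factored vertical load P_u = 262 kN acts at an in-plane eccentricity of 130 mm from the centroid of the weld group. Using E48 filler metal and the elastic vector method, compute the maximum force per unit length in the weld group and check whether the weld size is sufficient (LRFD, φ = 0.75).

f_max ≈ 1840 N/mm; adequate

E48XX → F_EXX = 480 MPa.
Total weld length L_w = 390 mm. Treat welds as unit-width lines.
Polar moment about centroid: J = 2[d³/12 + d(b/2)²] = 2[195³/12 + 195×65²] = 2884000 mm³.
Direct shear f_v = P/L_w = 262×10³ / 390 = 671.8 N/mm (vertical).
Torsion M = P·e = 262×10³ × 130 = 34060000 N·mm.
Critical point at (x, y) = (65, 97.5) from centroid. f_tx = M·y/J = 1152 N/mm; f_ty = M·x/J = 767.8 N/mm.
Resultant f_max = √[f_tx² + (f_v + f_ty)²] = √[1152² + (671.8 + 767.8)²] = 1844 N/mm.
Capacity per unit length: φr_n = 0.75 × 0.6 × 480 × (0.707 × 16) = 2443 N/mm.
1844 ≤ 2443 → adequate.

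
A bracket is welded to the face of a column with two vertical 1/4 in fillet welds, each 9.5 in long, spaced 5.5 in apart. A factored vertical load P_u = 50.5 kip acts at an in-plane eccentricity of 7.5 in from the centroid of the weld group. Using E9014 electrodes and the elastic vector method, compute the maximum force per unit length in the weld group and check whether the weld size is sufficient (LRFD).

E90XX → F_EXX = 90 ksi.
Total weld length L_w = 19 in. Treat welds as unit-width lines.
Polar moment about centroid: J = 2[d³/12 + d(b/2)²] = 2[9.5³/12 + 9.5×2.75²] = 286.6 in³.
Direct shear f_v = P/L_w = 50.5 / 19 = 2.658 kip/in (vertical).
Torsion M = P·e = 50.5 × 7.5 = 378.75 kip·in.
Critical point at (x, y) = (2.75, 4.75) from centroid. f_tx = M·y/J = 6.278 kip/in; f_ty = M·x/J = 3.634 kip/in.
Resultant f_max = √[f_tx² + (f_v + f_ty)²] = √[6.278² + (2.658 + 3.634)²] = 8.888 kip/in.
Capacity per unit length: φr_n = 0.75 × 0.6 × 90 × (0.707 × 0.25) = 7.158 kip/in.
8.888 > 7.158 → NOT adequate.

f_max ≈ 8.89 kip/in; NOT adequate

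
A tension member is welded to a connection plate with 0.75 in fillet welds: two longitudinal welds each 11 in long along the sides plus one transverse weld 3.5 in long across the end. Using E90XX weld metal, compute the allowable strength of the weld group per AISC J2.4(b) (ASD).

E90XX → F_EXX = 90 ksi.
t_e = 0.707 × 0.75 = 0.5302 in.
R_nwl = 0.6 × 90 × 0.5302 × 22 = 629.9 kips (longitudinal, 2 welds).
R_nwt = 0.6 × 90 × 0.5302 × 3.5 = 100.2 kips (transverse, base value).
(i) R_nwl + R_nwt = 730.2 kips; (ii) 0.85 R_nwl + 1.5 R_nwt = 685.8 kips.
R_n = max = 730.2 kips [governs: (i)]; R_n/Ω = 365.1 kips.

R_n/Ω ≈ 365 kips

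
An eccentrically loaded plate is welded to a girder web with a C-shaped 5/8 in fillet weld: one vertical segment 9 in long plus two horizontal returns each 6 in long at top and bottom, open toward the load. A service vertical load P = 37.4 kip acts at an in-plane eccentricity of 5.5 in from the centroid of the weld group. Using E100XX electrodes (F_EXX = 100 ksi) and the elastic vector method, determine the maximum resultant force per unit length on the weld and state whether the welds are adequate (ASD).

f_max ≈ 4.72 kip/in; adequate

Total weld length L_w = 21 in. Treat welds as unit-width lines.
Centroid: x̄ = 2×6×3 / 21 = 1.714 in from the vertical weld.
Polar moment about centroid: J = I_x + I_y = [9³/12 + 2×6×4.5²] + [9×1.714² + 2(6³/12 + 6×1.286²)] = 386 in³.
Direct shear f_v = P/L_w = 37.4 / 21 = 1.781 kip/in (vertical).
Torsion M = P·e = 37.4 × 5.5 = 205.7 kip·in.
Critical point at (x, y) = (4.286, 4.5) from centroid. f_tx = M·y/J = 2.398 kip/in; f_ty = M·x/J = 2.284 kip/in.
Resultant f_max = √[f_tx² + (f_v + f_ty)²] = √[2.398² + (1.781 + 2.284)²] = 4.719 kip/in.
Capacity per unit length: r_n/Ω = (1/2.0) × 0.6 × 100 × (0.707 × 0.625) = 13.26 kip/in.
4.719 ≤ 13.26 → adequate.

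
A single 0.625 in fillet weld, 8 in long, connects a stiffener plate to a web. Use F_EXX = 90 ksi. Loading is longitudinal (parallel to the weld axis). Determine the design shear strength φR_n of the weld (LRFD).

φR_n ≈ 143 kip

Effective throat t_e = 0.707 × 0.625 = 0.4419 in.
Total length L = 8 in; A_we = 0.4419 × 8 = 3.535 in².
F_nw = 0.6 F_EXX = 0.6 × 90 = 54 ksi.
φR_n = 0.75 × 54 × 3.535 = 143.2 kip.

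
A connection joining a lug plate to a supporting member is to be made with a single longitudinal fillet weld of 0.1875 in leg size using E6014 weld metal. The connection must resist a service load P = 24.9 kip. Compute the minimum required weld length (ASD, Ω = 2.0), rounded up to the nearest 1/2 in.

E60XX → F_EXX = 60 ksi.
Throat t_e = 0.707 × 0.1875 = 0.1326 in.
r_n/Ω = (0.6 × 60 × 0.1326) / 2.0 = 2.386 kip/in.
L_req = P / (r_n/Ω) = 24.9 / 2.386 = 10.44 in total.
Round up → use L = 10.5 in.

L = 10.5 in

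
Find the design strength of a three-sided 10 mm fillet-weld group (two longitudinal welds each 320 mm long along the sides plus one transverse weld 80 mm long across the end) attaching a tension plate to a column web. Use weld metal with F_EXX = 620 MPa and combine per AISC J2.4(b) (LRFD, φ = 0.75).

t_e = 0.707 × 10 = 7.07 mm.
R_nwl = 0.6 × 620 × 7.07 × 640 × 10⁻³ = 1683 kN (longitudinal, 2 welds).
R_nwt = 0.6 × 620 × 7.07 × 80 × 10⁻³ = 210.4 kN (transverse, base value).
(i) R_nwl + R_nwt = 1894 kN; (ii) 0.85 R_nwl + 1.5 R_nwt = 1746 kN.
R_n = max = 1894 kN [governs: (i)]; φR_n = 1420 kN.

φR_n ≈ 1420 kN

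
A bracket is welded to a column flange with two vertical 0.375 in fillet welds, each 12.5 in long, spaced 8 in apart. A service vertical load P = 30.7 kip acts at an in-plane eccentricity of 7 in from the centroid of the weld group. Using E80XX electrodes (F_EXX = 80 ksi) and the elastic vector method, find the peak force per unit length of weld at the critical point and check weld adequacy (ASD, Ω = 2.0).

Total weld length L_w = 25 in. Treat welds as unit-width lines.
Polar moment about centroid: J = 2[d³/12 + d(b/2)²] = 2[12.5³/12 + 12.5×4²] = 725.5 in³.
Direct shear f_v = P/L_w = 30.7 / 25 = 1.228 kip/in (vertical).
Torsion M = P·e = 30.7 × 7 = 214.9 kip·in.
Critical point at (x, y) = (4, 6.25) from centroid. f_tx = M·y/J = 1.851 kip/in; f_ty = M·x/J = 1.185 kip/in.
Resultant f_max = √[f_tx² + (f_v + f_ty)²] = √[1.851² + (1.228 + 1.185)²] = 3.041 kip/in.
Capacity per unit length: r_n/Ω = (1/2.0) × 0.6 × 80 × (0.707 × 0.375) = 6.363 kip/in.
3.041 ≤ 6.363 → adequate.

f_max ≈ 3.04 kip/in; adequate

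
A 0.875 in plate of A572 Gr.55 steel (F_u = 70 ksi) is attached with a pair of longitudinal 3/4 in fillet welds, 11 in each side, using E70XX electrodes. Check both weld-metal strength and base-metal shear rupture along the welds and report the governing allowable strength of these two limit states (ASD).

R_n/Ω ≈ 245 kips (weld metal governs)

E70XX → F_EXX = 70 ksi.
t_e = 0.707 × 0.75 = 0.5302 in; L = 22 in.
Weld metal: R_n/Ω = (1/2.0) × 0.6 × 70 × 0.5302 × 22 = 245 kips.
Base metal (shear rupture): R_n/Ω = (1/2.0) × 0.6 × 70 × 0.875 × 22 = 404.2 kips.
Governing: weld metal.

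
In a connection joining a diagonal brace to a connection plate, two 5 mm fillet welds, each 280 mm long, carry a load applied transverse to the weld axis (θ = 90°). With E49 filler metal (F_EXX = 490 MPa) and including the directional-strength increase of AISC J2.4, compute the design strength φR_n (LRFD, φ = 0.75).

t_e = 0.707 × 5 = 3.535 mm; A_we = 3.535 × 560 = 1980 mm².
Directional factor: 1.0 + 0.5 sin^1.5(90°) = 1.5.
F_nw = 0.6 × 490 × 1.5 = 441 MPa.
φR_n = 0.75 × 441 × 1980 × 10⁻³ = 654.8 kN.

φR_n ≈ 655 kN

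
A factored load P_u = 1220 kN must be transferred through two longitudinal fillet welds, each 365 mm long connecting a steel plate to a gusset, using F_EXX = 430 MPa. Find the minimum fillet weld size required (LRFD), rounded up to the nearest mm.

Total weld length L = 730 mm.
Required throat t_e = P_u / (φ × 0.6 F_EXX × L) = 1220 / (0.75 × 0.6 × 430 × 730 × 10⁻³) = 8.637 mm.
Required leg w = t_e / 0.707 = 12.22 mm → use 13 mm.

w = 13 mm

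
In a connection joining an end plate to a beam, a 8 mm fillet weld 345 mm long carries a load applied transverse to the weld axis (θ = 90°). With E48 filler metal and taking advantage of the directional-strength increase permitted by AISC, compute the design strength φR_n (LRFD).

φR_n ≈ 632 kN

E48XX → F_EXX = 480 MPa.
t_e = 0.707 × 8 = 5.656 mm; A_we = 5.656 × 345 = 1951 mm².
Directional factor: 1.0 + 0.5 sin^1.5(90°) = 1.5.
F_nw = 0.6 × 480 × 1.5 = 432 MPa.
φR_n = 0.75 × 432 × 1951 × 10⁻³ = 632.2 kN.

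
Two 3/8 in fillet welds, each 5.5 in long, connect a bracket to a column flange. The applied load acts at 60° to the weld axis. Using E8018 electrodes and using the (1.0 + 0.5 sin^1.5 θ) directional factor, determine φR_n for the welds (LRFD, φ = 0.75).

E80XX → F_EXX = 80 ksi.
t_e = 0.707 × 0.375 = 0.2651 in; A_we = 0.2651 × 11 = 2.916 in².
Directional factor: 1.0 + 0.5 sin^1.5(60°) = 1.403.
F_nw = 0.6 × 80 × 1.403 = 67.34 ksi.
φR_n = 0.75 × 67.34 × 2.916 = 147.3 kip.

φR_n ≈ 147 kip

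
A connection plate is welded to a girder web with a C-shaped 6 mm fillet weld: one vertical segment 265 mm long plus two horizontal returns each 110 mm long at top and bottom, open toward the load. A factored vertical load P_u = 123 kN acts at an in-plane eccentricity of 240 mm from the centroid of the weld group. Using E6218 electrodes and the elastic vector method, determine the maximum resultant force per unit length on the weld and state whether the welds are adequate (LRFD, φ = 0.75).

f_max ≈ 936 N/mm; adequate

E62XX → F_EXX = 620 MPa.
Total weld length L_w = 485 mm. Treat welds as unit-width lines.
Centroid: x̄ = 2×110×55 / 485 = 24.95 mm from the vertical weld.
Polar moment about centroid: J = I_x + I_y = [265³/12 + 2×110×132.5²] + [265×24.95² + 2(110³/12 + 110×30.05²)] = 5999000 mm³.
Direct shear f_v = P/L_w = 123×10³ / 485 = 253.6 N/mm (vertical).
Torsion M = P·e = 123×10³ × 240 = 29520000 N·mm.
Critical point at (x, y) = (85.05, 132.5) from centroid. f_tx = M·y/J = 652 N/mm; f_ty = M·x/J = 418.5 N/mm.
Resultant f_max = √[f_tx² + (f_v + f_ty)²] = √[652² + (253.6 + 418.5)²] = 936.5 N/mm.
Capacity per unit length: φr_n = 0.75 × 0.6 × 620 × (0.707 × 6) = 1184 N/mm.
936.5 ≤ 1184 → adequate.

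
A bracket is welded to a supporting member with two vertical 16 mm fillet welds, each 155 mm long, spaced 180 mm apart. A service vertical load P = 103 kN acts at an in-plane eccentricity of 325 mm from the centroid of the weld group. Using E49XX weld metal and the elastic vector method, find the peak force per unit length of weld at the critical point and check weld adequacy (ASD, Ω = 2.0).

f_max ≈ 1540 N/mm; adequate

E49XX → F_EXX = 490 MPa.
Total weld length L_w = 310 mm. Treat welds as unit-width lines.
Polar moment about centroid: J = 2[d³/12 + d(b/2)²] = 2[155³/12 + 155×90²] = 3132000 mm³.
Direct shear f_v = P/L_w = 103×10³ / 310 = 332.3 N/mm (vertical).
Torsion M = P·e = 103×10³ × 325 = 33475000 N·mm.
Critical point at (x, y) = (90, 77.5) from centroid. f_tx = M·y/J = 828.4 N/mm; f_ty = M·x/J = 962 N/mm.
Resultant f_max = √[f_tx² + (f_v + f_ty)²] = √[828.4² + (332.3 + 962)²] = 1537 N/mm.
Capacity per unit length: r_n/Ω = (1/2.0) × 0.6 × 490 × (0.707 × 16) = 1663 N/mm.
1537 ≤ 1663 → adequate.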